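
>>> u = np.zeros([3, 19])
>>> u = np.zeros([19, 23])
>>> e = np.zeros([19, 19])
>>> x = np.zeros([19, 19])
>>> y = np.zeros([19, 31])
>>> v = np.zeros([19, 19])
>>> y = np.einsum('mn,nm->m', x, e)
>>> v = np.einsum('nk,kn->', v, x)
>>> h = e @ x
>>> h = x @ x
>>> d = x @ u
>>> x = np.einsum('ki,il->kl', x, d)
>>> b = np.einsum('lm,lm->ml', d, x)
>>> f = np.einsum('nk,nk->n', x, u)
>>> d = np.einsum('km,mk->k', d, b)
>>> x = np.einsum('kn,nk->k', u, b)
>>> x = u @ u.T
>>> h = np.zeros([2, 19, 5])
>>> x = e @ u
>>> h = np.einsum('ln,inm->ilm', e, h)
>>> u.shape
(19, 23)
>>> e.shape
(19, 19)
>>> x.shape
(19, 23)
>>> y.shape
(19,)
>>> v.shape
()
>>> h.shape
(2, 19, 5)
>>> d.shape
(19,)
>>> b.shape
(23, 19)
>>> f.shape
(19,)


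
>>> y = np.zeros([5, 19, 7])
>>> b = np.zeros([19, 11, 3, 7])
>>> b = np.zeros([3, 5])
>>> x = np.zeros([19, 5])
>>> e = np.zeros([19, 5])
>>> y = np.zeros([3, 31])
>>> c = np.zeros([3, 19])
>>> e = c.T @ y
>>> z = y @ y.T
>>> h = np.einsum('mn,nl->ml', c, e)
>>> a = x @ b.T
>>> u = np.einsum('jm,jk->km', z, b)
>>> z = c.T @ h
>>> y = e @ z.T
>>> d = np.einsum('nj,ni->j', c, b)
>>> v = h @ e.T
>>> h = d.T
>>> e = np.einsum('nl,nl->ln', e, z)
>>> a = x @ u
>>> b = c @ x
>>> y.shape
(19, 19)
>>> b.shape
(3, 5)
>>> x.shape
(19, 5)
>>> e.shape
(31, 19)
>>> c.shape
(3, 19)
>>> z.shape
(19, 31)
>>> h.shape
(19,)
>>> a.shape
(19, 3)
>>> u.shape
(5, 3)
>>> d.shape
(19,)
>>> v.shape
(3, 19)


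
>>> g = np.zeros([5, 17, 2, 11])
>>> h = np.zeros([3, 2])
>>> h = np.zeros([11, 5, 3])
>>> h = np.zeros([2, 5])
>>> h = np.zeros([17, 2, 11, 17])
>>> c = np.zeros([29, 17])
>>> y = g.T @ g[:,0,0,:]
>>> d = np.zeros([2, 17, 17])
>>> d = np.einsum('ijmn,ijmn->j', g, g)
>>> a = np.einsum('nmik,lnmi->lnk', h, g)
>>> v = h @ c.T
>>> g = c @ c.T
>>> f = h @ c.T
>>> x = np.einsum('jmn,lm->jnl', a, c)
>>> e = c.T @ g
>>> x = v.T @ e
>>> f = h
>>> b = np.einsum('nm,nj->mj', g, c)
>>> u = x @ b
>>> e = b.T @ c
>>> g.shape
(29, 29)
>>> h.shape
(17, 2, 11, 17)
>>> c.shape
(29, 17)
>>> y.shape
(11, 2, 17, 11)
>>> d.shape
(17,)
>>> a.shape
(5, 17, 17)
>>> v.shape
(17, 2, 11, 29)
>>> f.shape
(17, 2, 11, 17)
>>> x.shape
(29, 11, 2, 29)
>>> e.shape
(17, 17)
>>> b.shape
(29, 17)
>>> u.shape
(29, 11, 2, 17)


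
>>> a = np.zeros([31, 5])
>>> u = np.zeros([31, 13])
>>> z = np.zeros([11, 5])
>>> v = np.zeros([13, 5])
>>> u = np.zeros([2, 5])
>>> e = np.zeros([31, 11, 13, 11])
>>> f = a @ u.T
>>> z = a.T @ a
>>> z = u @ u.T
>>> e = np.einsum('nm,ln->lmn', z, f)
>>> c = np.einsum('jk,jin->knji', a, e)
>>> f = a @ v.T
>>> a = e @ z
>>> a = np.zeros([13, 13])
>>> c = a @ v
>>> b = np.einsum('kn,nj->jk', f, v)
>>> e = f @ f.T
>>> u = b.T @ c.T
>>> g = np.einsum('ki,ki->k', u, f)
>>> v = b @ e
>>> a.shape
(13, 13)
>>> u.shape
(31, 13)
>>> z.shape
(2, 2)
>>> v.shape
(5, 31)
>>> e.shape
(31, 31)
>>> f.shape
(31, 13)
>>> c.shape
(13, 5)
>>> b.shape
(5, 31)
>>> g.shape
(31,)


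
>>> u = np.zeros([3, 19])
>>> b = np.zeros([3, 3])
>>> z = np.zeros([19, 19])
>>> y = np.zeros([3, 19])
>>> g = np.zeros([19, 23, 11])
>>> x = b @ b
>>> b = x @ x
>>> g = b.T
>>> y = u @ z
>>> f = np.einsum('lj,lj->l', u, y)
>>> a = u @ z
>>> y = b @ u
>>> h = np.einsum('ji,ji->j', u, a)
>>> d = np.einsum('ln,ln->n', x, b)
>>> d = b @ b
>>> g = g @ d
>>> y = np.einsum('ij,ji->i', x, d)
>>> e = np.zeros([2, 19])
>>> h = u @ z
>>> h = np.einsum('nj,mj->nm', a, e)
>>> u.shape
(3, 19)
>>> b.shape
(3, 3)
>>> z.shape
(19, 19)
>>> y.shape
(3,)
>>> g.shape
(3, 3)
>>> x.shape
(3, 3)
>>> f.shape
(3,)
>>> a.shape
(3, 19)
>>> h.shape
(3, 2)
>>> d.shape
(3, 3)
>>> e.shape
(2, 19)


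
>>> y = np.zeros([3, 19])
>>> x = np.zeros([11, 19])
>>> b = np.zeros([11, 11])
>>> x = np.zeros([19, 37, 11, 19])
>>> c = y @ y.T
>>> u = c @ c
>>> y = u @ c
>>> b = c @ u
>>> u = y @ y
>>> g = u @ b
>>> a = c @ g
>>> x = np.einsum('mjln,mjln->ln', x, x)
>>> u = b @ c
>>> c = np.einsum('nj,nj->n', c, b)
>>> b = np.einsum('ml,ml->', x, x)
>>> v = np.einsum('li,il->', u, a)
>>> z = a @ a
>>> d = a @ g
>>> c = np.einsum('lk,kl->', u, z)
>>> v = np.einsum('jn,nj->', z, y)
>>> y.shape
(3, 3)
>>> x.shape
(11, 19)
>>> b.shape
()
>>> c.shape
()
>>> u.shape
(3, 3)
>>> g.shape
(3, 3)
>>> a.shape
(3, 3)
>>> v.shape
()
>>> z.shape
(3, 3)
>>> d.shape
(3, 3)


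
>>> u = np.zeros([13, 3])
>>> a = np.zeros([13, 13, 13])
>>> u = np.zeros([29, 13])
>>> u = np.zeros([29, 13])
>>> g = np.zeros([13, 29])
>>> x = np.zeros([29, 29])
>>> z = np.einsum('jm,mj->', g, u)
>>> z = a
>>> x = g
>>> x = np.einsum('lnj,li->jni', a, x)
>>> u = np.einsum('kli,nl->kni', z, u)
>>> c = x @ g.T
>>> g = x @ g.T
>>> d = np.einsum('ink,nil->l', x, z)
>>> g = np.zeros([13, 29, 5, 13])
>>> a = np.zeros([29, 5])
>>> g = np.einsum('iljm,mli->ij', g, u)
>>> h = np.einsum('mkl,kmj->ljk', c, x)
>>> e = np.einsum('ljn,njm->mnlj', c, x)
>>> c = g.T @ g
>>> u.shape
(13, 29, 13)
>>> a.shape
(29, 5)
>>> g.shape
(13, 5)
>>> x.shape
(13, 13, 29)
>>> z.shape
(13, 13, 13)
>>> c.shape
(5, 5)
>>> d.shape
(13,)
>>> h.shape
(13, 29, 13)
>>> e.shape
(29, 13, 13, 13)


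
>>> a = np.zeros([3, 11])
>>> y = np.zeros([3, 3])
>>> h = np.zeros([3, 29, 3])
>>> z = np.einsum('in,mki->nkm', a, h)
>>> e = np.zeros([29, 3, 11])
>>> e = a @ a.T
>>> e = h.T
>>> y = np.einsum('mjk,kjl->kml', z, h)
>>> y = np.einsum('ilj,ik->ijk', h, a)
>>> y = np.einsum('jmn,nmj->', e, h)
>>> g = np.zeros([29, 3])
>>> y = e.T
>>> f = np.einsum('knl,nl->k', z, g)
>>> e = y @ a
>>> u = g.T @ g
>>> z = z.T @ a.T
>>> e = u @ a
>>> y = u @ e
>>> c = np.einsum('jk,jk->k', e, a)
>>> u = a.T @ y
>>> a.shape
(3, 11)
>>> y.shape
(3, 11)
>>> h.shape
(3, 29, 3)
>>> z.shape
(3, 29, 3)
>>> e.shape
(3, 11)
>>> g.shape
(29, 3)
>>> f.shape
(11,)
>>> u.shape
(11, 11)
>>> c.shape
(11,)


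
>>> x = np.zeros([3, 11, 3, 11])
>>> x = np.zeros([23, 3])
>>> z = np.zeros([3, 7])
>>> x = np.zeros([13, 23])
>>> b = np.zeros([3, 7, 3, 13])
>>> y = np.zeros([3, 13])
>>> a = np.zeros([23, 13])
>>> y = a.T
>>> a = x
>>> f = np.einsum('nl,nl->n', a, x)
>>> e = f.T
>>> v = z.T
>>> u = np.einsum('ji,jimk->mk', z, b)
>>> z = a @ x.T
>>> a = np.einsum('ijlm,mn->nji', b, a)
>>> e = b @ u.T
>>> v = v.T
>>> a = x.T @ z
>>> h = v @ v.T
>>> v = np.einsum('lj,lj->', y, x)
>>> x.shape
(13, 23)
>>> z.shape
(13, 13)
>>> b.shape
(3, 7, 3, 13)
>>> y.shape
(13, 23)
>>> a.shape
(23, 13)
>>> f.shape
(13,)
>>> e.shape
(3, 7, 3, 3)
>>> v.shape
()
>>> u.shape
(3, 13)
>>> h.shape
(3, 3)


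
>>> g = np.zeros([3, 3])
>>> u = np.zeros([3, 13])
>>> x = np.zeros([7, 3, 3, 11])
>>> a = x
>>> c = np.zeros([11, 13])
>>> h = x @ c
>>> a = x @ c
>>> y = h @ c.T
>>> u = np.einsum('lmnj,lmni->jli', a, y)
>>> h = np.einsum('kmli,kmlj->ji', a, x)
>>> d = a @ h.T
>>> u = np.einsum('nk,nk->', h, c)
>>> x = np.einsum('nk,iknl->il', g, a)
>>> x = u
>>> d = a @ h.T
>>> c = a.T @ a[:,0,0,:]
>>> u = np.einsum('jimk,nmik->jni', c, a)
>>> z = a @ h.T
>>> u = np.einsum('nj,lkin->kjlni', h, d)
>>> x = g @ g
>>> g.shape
(3, 3)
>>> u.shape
(3, 13, 7, 11, 3)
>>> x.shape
(3, 3)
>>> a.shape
(7, 3, 3, 13)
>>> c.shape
(13, 3, 3, 13)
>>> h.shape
(11, 13)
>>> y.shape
(7, 3, 3, 11)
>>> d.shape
(7, 3, 3, 11)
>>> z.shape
(7, 3, 3, 11)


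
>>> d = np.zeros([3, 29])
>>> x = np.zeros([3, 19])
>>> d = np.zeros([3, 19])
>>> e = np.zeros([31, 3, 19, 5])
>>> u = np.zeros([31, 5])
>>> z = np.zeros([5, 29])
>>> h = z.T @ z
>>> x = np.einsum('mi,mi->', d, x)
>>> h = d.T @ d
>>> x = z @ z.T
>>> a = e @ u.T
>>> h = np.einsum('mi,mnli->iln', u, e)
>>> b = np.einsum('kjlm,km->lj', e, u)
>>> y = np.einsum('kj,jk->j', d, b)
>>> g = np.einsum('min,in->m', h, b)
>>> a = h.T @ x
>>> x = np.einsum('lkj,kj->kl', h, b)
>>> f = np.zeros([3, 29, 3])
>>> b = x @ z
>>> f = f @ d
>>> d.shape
(3, 19)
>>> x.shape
(19, 5)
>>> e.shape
(31, 3, 19, 5)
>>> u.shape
(31, 5)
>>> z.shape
(5, 29)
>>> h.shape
(5, 19, 3)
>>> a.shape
(3, 19, 5)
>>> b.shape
(19, 29)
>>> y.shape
(19,)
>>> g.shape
(5,)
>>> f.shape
(3, 29, 19)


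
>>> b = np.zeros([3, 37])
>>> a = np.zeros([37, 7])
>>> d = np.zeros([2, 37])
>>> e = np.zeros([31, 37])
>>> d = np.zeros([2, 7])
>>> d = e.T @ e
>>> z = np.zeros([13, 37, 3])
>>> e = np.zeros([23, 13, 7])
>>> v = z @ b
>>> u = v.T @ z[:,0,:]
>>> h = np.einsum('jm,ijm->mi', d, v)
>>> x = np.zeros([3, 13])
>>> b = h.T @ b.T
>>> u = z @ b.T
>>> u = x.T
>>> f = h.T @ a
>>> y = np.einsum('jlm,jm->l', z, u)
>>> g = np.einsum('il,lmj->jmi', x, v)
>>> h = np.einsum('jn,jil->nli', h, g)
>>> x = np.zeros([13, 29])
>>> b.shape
(13, 3)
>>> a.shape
(37, 7)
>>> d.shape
(37, 37)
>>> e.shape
(23, 13, 7)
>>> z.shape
(13, 37, 3)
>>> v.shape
(13, 37, 37)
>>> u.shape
(13, 3)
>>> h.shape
(13, 3, 37)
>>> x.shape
(13, 29)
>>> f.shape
(13, 7)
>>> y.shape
(37,)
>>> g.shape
(37, 37, 3)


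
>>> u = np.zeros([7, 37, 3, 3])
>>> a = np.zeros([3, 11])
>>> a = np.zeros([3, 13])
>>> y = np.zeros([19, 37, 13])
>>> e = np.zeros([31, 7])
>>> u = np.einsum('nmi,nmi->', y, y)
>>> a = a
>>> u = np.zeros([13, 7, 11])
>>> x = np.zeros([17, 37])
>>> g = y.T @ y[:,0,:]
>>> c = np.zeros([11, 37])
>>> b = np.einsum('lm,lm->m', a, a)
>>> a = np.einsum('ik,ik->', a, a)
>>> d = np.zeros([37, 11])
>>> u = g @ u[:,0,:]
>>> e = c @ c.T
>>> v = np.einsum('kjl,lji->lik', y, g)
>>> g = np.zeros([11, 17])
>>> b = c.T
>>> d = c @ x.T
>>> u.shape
(13, 37, 11)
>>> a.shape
()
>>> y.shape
(19, 37, 13)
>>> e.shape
(11, 11)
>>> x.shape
(17, 37)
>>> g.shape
(11, 17)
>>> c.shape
(11, 37)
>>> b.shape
(37, 11)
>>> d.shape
(11, 17)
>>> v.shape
(13, 13, 19)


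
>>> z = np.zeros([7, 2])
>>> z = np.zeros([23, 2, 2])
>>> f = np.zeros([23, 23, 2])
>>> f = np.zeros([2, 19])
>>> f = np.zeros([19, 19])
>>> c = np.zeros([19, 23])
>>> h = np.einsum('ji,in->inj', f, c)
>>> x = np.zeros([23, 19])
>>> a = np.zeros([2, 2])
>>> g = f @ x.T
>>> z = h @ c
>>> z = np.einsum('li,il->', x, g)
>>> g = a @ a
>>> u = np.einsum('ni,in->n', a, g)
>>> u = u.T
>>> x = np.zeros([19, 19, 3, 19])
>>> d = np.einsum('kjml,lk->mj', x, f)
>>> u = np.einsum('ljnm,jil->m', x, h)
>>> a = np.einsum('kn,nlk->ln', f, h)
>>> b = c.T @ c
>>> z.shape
()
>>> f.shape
(19, 19)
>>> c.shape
(19, 23)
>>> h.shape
(19, 23, 19)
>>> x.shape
(19, 19, 3, 19)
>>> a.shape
(23, 19)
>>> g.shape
(2, 2)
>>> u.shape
(19,)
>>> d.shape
(3, 19)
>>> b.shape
(23, 23)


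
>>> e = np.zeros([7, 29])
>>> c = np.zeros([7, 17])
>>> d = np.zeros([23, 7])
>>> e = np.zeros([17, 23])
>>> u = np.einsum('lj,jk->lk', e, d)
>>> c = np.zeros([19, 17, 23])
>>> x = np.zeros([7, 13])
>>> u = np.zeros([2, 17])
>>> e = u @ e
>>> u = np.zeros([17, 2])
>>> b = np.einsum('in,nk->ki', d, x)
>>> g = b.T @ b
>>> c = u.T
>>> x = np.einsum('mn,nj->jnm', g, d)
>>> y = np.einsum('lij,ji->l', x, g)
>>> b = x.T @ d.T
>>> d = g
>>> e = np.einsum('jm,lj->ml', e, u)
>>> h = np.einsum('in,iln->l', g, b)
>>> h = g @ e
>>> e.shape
(23, 17)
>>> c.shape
(2, 17)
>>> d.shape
(23, 23)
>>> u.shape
(17, 2)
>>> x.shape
(7, 23, 23)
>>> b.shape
(23, 23, 23)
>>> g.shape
(23, 23)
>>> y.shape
(7,)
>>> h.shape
(23, 17)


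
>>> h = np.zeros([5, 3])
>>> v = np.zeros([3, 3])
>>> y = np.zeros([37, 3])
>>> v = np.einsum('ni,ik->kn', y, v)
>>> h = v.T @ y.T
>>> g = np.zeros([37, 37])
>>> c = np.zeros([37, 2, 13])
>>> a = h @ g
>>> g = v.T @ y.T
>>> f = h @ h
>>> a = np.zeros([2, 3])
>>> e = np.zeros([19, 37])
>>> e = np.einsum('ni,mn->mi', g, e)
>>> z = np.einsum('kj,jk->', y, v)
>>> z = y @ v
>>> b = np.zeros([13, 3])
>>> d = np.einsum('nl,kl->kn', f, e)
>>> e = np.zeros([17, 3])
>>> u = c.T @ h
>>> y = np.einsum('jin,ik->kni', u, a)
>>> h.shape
(37, 37)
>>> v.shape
(3, 37)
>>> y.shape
(3, 37, 2)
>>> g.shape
(37, 37)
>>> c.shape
(37, 2, 13)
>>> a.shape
(2, 3)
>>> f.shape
(37, 37)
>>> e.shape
(17, 3)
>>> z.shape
(37, 37)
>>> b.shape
(13, 3)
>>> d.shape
(19, 37)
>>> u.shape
(13, 2, 37)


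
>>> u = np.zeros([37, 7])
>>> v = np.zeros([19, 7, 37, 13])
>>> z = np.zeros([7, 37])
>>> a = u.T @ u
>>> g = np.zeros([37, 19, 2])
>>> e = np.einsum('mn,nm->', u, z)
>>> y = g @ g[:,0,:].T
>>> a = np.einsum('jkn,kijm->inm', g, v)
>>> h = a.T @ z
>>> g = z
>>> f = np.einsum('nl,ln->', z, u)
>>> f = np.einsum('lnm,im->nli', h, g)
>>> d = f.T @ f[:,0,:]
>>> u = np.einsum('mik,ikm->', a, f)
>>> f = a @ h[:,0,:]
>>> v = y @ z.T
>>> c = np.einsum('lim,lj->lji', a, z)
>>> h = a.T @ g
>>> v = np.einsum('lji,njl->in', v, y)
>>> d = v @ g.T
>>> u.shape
()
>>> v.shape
(7, 37)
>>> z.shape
(7, 37)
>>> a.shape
(7, 2, 13)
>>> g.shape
(7, 37)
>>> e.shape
()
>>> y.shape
(37, 19, 37)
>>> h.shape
(13, 2, 37)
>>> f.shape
(7, 2, 37)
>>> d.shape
(7, 7)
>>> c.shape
(7, 37, 2)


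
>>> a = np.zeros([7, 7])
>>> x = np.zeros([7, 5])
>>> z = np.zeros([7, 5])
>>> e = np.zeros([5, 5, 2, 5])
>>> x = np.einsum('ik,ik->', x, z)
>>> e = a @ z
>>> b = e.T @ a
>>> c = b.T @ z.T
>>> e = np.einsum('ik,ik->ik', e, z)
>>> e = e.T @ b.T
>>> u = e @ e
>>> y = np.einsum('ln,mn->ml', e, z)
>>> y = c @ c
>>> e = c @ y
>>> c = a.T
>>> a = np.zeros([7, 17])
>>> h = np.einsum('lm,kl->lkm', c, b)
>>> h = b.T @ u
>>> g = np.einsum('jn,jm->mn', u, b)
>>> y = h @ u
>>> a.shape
(7, 17)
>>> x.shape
()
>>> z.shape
(7, 5)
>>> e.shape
(7, 7)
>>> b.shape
(5, 7)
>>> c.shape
(7, 7)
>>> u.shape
(5, 5)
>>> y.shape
(7, 5)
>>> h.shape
(7, 5)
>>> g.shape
(7, 5)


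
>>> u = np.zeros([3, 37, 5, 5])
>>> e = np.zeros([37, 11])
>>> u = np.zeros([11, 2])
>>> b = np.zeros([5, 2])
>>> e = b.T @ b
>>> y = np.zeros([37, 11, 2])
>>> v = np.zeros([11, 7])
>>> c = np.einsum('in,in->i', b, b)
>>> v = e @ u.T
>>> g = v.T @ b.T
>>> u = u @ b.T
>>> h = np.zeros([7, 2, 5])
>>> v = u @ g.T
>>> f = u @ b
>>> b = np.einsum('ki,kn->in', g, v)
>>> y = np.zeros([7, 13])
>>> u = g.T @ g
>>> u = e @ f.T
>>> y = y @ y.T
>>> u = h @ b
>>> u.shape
(7, 2, 11)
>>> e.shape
(2, 2)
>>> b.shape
(5, 11)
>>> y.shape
(7, 7)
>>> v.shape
(11, 11)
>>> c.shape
(5,)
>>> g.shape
(11, 5)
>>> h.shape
(7, 2, 5)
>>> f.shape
(11, 2)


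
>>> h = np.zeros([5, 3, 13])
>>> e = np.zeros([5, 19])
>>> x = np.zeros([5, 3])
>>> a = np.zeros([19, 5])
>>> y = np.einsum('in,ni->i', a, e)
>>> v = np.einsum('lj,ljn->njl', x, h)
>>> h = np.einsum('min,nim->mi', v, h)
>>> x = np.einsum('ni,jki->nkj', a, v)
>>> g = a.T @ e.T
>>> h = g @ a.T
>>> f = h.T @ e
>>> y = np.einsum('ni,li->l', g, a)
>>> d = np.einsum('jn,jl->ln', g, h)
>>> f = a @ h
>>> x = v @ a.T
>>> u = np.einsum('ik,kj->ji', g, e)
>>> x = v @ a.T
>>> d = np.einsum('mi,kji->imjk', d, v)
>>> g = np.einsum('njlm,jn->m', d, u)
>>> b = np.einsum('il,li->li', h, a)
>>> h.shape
(5, 19)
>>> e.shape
(5, 19)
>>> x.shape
(13, 3, 19)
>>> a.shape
(19, 5)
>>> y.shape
(19,)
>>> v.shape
(13, 3, 5)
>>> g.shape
(13,)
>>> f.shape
(19, 19)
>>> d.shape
(5, 19, 3, 13)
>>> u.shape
(19, 5)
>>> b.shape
(19, 5)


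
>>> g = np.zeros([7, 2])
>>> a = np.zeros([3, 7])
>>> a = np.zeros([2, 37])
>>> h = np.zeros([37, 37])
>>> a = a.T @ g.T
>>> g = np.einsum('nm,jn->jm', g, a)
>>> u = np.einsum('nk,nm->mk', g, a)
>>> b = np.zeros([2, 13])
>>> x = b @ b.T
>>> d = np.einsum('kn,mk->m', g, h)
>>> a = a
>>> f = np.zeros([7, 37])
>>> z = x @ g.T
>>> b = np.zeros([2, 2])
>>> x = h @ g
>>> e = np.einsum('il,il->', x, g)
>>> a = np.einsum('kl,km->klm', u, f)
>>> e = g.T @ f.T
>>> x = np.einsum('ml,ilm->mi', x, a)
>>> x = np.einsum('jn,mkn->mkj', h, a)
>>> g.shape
(37, 2)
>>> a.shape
(7, 2, 37)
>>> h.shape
(37, 37)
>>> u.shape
(7, 2)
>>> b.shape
(2, 2)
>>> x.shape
(7, 2, 37)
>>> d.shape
(37,)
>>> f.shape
(7, 37)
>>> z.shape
(2, 37)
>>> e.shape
(2, 7)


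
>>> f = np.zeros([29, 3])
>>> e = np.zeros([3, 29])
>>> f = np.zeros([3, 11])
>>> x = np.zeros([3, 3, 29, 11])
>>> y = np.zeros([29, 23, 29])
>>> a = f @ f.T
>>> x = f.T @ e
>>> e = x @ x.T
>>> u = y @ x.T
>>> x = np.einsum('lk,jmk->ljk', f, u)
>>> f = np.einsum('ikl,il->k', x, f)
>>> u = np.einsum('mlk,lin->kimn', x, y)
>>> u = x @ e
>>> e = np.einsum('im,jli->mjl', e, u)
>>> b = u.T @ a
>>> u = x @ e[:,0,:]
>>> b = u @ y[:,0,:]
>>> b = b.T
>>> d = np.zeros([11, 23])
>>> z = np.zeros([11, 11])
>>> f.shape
(29,)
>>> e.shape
(11, 3, 29)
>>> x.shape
(3, 29, 11)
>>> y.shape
(29, 23, 29)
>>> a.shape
(3, 3)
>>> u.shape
(3, 29, 29)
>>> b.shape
(29, 29, 3)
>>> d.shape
(11, 23)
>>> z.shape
(11, 11)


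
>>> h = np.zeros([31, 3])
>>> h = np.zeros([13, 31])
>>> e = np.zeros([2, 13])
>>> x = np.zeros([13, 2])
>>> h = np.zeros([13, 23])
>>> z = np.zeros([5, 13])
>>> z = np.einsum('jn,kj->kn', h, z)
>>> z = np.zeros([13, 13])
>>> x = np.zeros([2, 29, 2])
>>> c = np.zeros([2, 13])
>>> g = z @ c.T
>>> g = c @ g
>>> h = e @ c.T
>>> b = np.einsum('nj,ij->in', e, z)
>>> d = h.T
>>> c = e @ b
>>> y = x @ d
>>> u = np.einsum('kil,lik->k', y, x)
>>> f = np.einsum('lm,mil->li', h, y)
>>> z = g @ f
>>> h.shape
(2, 2)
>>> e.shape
(2, 13)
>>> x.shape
(2, 29, 2)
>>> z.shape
(2, 29)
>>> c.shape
(2, 2)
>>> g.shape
(2, 2)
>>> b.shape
(13, 2)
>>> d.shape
(2, 2)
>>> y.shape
(2, 29, 2)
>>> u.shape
(2,)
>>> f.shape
(2, 29)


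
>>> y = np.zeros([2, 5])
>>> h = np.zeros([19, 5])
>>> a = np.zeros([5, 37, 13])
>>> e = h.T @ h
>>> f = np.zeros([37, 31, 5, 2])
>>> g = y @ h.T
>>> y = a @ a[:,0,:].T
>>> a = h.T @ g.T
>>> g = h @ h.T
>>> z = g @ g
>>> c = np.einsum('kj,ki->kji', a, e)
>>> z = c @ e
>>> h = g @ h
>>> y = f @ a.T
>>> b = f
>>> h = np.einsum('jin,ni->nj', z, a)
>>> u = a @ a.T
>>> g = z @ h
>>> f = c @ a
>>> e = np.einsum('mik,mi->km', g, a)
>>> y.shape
(37, 31, 5, 5)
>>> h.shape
(5, 5)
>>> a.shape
(5, 2)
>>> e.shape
(5, 5)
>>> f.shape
(5, 2, 2)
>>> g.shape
(5, 2, 5)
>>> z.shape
(5, 2, 5)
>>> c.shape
(5, 2, 5)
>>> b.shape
(37, 31, 5, 2)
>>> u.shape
(5, 5)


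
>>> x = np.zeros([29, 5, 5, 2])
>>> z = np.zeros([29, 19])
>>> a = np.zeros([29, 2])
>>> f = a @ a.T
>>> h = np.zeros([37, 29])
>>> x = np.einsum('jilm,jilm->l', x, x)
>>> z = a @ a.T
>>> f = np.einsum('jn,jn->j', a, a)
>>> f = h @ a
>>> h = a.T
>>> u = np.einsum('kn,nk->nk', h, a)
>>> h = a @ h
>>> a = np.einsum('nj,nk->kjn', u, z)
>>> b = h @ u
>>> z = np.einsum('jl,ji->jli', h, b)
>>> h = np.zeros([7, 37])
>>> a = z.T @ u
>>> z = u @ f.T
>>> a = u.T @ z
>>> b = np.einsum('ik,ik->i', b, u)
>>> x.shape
(5,)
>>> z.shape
(29, 37)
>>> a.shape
(2, 37)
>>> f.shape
(37, 2)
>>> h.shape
(7, 37)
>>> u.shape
(29, 2)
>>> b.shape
(29,)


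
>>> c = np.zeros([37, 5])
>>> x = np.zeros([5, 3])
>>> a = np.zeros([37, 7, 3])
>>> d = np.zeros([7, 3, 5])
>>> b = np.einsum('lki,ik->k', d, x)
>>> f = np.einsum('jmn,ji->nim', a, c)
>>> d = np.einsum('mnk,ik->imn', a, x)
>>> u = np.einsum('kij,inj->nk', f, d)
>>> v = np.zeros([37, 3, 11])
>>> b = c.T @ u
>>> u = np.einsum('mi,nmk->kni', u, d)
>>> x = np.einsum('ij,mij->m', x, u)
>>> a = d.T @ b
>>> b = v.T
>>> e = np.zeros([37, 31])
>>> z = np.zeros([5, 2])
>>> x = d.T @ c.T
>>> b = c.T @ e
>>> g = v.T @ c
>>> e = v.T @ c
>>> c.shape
(37, 5)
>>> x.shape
(7, 37, 37)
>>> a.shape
(7, 37, 3)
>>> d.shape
(5, 37, 7)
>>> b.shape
(5, 31)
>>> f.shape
(3, 5, 7)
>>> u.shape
(7, 5, 3)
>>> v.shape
(37, 3, 11)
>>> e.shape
(11, 3, 5)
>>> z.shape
(5, 2)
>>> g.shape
(11, 3, 5)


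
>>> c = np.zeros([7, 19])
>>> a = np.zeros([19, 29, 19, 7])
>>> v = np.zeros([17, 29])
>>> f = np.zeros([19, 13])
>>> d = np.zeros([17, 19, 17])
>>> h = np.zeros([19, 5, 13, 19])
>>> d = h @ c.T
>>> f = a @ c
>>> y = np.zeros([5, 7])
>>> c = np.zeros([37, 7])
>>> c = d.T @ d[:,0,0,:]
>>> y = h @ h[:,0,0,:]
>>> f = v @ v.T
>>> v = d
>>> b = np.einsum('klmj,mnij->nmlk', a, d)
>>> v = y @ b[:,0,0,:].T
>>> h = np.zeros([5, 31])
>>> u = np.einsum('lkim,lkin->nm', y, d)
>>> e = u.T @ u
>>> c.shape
(7, 13, 5, 7)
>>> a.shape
(19, 29, 19, 7)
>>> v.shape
(19, 5, 13, 5)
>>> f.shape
(17, 17)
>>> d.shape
(19, 5, 13, 7)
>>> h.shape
(5, 31)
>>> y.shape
(19, 5, 13, 19)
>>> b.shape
(5, 19, 29, 19)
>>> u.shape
(7, 19)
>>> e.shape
(19, 19)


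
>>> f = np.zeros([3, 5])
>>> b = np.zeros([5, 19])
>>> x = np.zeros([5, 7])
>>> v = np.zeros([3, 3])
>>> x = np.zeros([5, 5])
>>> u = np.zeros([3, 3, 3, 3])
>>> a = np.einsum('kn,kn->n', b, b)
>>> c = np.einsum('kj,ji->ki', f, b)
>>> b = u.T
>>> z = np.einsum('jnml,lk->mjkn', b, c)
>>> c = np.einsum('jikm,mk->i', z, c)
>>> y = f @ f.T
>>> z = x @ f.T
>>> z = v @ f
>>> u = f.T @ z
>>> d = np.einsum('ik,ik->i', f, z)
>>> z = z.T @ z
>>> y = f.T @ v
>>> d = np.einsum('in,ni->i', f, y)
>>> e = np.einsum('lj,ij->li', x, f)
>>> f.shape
(3, 5)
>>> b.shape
(3, 3, 3, 3)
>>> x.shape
(5, 5)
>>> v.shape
(3, 3)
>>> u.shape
(5, 5)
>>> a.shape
(19,)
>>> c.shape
(3,)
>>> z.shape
(5, 5)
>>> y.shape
(5, 3)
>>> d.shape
(3,)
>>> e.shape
(5, 3)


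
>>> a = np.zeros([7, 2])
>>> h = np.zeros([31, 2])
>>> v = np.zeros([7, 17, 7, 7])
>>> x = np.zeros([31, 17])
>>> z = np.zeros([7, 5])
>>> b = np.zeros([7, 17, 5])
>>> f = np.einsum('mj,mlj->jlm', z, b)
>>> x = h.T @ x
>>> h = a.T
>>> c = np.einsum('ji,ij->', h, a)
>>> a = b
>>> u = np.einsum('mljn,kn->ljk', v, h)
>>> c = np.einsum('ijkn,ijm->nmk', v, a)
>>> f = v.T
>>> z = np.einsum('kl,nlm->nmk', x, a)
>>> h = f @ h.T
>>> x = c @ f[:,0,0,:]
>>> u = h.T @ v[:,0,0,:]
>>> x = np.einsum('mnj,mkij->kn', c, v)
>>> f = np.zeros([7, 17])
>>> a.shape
(7, 17, 5)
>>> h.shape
(7, 7, 17, 2)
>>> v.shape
(7, 17, 7, 7)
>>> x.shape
(17, 5)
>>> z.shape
(7, 5, 2)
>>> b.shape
(7, 17, 5)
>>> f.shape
(7, 17)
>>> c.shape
(7, 5, 7)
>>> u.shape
(2, 17, 7, 7)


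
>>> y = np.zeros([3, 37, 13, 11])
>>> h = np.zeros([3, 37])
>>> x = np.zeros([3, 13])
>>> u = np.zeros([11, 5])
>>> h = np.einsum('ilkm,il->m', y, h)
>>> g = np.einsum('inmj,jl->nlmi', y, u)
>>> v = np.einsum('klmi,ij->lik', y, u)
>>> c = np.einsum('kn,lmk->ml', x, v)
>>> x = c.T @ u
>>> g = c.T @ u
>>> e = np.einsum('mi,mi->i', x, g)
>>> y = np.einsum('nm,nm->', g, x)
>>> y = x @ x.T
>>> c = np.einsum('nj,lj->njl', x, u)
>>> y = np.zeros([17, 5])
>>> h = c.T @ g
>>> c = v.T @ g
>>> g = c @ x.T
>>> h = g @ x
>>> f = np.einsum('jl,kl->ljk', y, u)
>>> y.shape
(17, 5)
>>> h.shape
(3, 11, 5)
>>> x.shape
(37, 5)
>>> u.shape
(11, 5)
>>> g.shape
(3, 11, 37)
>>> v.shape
(37, 11, 3)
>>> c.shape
(3, 11, 5)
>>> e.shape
(5,)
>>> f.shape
(5, 17, 11)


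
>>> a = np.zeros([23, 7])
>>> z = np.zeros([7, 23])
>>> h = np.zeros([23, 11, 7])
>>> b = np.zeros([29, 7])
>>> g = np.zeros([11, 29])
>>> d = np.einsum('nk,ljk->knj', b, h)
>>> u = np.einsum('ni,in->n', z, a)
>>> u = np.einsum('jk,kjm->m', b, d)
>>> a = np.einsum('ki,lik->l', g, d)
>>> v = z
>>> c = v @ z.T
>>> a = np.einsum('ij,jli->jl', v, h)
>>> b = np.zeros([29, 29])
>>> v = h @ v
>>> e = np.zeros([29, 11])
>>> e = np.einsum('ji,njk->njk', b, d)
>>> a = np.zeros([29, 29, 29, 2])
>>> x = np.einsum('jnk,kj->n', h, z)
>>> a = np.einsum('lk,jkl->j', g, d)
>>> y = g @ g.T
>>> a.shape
(7,)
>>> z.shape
(7, 23)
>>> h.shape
(23, 11, 7)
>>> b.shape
(29, 29)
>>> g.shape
(11, 29)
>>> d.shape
(7, 29, 11)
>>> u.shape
(11,)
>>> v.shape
(23, 11, 23)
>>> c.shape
(7, 7)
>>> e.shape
(7, 29, 11)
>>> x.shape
(11,)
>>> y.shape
(11, 11)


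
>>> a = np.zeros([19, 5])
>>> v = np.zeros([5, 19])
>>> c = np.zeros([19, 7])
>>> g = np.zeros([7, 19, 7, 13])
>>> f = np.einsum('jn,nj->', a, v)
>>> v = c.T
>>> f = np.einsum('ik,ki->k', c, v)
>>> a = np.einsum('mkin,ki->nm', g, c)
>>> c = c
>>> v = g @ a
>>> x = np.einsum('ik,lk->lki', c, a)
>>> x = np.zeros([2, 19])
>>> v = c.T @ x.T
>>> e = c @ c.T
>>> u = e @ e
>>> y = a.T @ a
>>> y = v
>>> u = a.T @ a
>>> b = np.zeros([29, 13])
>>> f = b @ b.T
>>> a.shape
(13, 7)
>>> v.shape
(7, 2)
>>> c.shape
(19, 7)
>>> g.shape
(7, 19, 7, 13)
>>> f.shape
(29, 29)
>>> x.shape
(2, 19)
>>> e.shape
(19, 19)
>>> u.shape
(7, 7)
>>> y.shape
(7, 2)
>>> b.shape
(29, 13)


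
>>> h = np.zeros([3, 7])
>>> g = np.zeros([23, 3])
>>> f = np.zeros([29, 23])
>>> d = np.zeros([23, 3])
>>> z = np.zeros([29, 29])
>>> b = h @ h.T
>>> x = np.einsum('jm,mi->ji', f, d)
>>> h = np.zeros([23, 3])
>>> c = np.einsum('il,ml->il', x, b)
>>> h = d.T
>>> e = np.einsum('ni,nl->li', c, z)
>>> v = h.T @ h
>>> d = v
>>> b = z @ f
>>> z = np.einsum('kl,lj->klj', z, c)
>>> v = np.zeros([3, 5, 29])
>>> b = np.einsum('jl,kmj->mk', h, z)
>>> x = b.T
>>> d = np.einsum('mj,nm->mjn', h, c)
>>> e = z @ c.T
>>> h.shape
(3, 23)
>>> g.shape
(23, 3)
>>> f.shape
(29, 23)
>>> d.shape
(3, 23, 29)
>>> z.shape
(29, 29, 3)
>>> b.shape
(29, 29)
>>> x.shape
(29, 29)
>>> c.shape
(29, 3)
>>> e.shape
(29, 29, 29)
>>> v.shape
(3, 5, 29)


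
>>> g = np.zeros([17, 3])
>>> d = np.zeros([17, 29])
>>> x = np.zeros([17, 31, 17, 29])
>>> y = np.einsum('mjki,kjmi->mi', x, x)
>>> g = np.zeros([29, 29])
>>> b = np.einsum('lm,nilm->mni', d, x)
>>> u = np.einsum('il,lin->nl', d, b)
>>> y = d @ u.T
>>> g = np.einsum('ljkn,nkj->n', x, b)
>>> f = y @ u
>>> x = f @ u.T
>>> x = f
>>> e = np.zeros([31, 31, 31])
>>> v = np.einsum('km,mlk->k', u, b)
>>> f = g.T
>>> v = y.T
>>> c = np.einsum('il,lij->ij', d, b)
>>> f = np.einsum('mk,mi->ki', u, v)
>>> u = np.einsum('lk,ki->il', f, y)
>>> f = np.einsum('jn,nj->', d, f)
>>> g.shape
(29,)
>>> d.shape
(17, 29)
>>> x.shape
(17, 29)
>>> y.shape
(17, 31)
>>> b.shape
(29, 17, 31)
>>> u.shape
(31, 29)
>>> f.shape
()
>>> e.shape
(31, 31, 31)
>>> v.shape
(31, 17)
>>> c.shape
(17, 31)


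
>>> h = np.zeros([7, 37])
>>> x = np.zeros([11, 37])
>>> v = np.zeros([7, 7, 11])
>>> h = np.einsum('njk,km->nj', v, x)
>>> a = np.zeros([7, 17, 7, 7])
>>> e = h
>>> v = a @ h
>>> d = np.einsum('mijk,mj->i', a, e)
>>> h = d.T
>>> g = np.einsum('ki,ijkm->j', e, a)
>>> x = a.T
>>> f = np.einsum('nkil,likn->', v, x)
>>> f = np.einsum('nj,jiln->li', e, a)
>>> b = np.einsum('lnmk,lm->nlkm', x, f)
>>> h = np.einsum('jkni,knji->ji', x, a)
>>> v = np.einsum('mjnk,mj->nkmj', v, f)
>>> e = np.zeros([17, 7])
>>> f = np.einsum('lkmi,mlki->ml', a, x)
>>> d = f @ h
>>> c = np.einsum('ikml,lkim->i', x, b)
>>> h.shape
(7, 7)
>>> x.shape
(7, 7, 17, 7)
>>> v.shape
(7, 7, 7, 17)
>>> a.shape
(7, 17, 7, 7)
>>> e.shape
(17, 7)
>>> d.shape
(7, 7)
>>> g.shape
(17,)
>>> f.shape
(7, 7)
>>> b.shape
(7, 7, 7, 17)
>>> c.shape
(7,)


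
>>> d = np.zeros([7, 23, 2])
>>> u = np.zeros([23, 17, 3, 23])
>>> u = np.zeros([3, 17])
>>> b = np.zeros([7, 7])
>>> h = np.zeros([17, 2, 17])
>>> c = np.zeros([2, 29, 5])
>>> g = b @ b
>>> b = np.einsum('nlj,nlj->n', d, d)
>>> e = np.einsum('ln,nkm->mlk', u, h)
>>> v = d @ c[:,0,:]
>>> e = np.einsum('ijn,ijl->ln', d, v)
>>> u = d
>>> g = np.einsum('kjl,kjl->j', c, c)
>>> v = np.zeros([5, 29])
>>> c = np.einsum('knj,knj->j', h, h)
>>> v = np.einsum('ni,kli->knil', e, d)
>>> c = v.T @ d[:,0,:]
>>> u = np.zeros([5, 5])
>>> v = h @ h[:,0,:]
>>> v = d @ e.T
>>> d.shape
(7, 23, 2)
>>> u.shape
(5, 5)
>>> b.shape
(7,)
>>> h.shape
(17, 2, 17)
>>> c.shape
(23, 2, 5, 2)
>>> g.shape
(29,)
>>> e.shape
(5, 2)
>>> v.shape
(7, 23, 5)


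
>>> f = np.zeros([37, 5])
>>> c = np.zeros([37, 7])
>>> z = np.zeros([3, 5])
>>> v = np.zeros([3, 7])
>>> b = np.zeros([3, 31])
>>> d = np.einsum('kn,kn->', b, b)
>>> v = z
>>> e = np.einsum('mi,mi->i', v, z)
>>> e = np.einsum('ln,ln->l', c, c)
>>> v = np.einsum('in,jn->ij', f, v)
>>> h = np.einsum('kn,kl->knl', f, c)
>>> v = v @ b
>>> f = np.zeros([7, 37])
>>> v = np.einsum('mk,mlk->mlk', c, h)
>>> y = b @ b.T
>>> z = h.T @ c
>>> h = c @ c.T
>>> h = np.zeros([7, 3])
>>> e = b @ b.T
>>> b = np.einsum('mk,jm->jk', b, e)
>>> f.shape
(7, 37)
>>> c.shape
(37, 7)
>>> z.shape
(7, 5, 7)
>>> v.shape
(37, 5, 7)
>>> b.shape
(3, 31)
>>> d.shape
()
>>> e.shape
(3, 3)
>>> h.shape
(7, 3)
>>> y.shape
(3, 3)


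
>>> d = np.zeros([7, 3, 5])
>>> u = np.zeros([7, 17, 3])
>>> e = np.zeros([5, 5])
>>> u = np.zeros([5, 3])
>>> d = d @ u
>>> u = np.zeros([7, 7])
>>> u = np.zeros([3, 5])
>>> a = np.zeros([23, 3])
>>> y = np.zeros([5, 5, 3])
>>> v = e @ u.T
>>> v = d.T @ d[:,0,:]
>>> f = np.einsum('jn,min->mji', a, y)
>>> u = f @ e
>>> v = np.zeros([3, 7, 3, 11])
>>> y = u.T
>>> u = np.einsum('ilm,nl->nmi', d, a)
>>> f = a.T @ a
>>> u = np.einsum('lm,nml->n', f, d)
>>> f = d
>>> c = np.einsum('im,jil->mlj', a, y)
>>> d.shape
(7, 3, 3)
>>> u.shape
(7,)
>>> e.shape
(5, 5)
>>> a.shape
(23, 3)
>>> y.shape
(5, 23, 5)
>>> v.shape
(3, 7, 3, 11)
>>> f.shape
(7, 3, 3)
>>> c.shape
(3, 5, 5)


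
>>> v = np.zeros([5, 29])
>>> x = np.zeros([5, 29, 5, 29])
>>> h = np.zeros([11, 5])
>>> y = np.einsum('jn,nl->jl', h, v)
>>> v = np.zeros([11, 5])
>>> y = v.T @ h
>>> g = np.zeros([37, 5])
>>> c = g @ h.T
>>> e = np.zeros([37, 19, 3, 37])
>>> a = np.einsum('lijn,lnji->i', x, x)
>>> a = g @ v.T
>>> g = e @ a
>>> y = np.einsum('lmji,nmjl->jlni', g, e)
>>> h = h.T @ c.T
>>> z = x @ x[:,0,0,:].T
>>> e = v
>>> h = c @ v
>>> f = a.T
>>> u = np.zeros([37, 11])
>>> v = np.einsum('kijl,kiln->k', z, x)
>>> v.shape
(5,)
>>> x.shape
(5, 29, 5, 29)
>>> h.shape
(37, 5)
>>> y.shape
(3, 37, 37, 11)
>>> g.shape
(37, 19, 3, 11)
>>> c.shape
(37, 11)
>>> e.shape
(11, 5)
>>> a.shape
(37, 11)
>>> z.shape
(5, 29, 5, 5)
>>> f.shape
(11, 37)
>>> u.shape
(37, 11)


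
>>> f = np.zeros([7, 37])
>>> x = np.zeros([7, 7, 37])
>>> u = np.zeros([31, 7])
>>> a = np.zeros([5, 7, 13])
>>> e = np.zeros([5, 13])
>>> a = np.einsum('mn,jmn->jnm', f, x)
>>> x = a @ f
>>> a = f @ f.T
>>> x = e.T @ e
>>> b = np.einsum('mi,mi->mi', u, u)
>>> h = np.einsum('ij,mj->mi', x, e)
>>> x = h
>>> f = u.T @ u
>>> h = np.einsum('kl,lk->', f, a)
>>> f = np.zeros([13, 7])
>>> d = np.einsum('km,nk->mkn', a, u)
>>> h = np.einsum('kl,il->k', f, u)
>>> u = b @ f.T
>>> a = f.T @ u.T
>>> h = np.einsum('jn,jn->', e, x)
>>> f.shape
(13, 7)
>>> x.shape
(5, 13)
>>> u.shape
(31, 13)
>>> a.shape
(7, 31)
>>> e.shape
(5, 13)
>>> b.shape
(31, 7)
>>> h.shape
()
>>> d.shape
(7, 7, 31)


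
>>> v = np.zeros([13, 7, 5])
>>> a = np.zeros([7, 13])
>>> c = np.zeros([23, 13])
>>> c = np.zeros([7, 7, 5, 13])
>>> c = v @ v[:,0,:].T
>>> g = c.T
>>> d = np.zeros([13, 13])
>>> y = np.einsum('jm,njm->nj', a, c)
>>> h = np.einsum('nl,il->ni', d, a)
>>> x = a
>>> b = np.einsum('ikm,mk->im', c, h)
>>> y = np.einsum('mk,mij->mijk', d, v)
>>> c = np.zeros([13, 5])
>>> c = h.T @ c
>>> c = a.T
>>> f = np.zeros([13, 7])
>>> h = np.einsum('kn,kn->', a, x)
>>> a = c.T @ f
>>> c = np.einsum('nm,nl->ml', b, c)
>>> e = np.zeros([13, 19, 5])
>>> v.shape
(13, 7, 5)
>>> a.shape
(7, 7)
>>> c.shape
(13, 7)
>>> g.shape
(13, 7, 13)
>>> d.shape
(13, 13)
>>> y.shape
(13, 7, 5, 13)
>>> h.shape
()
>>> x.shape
(7, 13)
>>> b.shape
(13, 13)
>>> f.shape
(13, 7)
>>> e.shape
(13, 19, 5)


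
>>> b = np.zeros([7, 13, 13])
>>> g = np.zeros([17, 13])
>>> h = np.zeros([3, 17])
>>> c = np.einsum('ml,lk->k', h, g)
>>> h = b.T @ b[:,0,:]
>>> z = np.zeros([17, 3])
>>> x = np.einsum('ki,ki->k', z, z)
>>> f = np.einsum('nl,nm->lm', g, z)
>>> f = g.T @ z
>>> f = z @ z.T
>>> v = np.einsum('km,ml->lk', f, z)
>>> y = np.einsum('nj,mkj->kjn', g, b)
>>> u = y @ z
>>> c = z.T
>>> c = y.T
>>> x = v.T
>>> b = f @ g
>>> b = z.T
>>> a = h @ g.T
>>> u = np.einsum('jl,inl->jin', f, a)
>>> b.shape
(3, 17)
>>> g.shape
(17, 13)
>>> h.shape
(13, 13, 13)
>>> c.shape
(17, 13, 13)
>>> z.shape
(17, 3)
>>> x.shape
(17, 3)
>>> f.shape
(17, 17)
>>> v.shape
(3, 17)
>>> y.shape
(13, 13, 17)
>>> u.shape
(17, 13, 13)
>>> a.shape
(13, 13, 17)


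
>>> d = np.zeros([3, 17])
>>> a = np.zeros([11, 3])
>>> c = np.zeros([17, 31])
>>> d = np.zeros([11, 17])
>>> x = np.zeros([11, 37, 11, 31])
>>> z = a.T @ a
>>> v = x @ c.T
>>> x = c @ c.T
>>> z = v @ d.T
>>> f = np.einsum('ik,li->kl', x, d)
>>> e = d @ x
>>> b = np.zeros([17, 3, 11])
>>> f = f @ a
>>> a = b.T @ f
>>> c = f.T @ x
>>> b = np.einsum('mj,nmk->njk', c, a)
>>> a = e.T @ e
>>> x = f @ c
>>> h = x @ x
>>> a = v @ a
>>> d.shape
(11, 17)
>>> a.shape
(11, 37, 11, 17)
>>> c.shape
(3, 17)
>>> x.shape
(17, 17)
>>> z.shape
(11, 37, 11, 11)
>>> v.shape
(11, 37, 11, 17)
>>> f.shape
(17, 3)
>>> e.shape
(11, 17)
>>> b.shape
(11, 17, 3)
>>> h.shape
(17, 17)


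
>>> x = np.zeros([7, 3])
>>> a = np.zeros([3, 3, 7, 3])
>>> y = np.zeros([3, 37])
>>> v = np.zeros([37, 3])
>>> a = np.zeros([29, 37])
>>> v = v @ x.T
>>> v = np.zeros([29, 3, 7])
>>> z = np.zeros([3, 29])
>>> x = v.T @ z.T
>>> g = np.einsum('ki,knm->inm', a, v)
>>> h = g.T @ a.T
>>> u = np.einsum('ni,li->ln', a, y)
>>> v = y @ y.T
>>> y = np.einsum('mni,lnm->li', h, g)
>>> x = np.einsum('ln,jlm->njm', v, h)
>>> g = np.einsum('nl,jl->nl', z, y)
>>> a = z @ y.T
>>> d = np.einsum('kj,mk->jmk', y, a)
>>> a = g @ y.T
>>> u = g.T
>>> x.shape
(3, 7, 29)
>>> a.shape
(3, 37)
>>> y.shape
(37, 29)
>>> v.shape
(3, 3)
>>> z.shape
(3, 29)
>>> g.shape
(3, 29)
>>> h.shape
(7, 3, 29)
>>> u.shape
(29, 3)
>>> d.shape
(29, 3, 37)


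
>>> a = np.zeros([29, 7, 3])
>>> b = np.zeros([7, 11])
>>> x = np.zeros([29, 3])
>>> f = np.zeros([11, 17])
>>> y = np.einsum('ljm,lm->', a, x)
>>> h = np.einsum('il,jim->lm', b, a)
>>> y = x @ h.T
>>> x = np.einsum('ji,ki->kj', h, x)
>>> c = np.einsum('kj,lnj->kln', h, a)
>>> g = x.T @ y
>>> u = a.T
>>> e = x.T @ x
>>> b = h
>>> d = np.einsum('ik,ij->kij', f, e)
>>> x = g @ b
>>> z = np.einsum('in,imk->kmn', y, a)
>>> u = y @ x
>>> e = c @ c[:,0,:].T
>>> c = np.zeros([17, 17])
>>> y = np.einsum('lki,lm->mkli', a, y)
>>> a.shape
(29, 7, 3)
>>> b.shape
(11, 3)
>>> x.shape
(11, 3)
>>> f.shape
(11, 17)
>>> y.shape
(11, 7, 29, 3)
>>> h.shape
(11, 3)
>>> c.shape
(17, 17)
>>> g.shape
(11, 11)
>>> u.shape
(29, 3)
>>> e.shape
(11, 29, 11)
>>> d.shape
(17, 11, 11)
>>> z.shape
(3, 7, 11)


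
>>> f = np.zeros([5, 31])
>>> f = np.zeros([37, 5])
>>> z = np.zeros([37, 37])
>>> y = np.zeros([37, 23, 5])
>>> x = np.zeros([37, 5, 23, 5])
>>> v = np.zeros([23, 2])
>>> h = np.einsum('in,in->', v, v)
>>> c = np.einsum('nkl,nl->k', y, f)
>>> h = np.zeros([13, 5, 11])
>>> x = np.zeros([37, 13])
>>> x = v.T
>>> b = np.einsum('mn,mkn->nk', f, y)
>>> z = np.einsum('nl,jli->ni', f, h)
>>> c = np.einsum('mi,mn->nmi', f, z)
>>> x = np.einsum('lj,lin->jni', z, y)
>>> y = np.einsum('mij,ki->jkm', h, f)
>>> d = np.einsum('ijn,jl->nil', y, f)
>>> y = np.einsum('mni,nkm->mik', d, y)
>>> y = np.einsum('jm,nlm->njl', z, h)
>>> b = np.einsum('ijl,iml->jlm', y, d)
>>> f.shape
(37, 5)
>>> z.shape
(37, 11)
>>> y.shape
(13, 37, 5)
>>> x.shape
(11, 5, 23)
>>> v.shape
(23, 2)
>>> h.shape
(13, 5, 11)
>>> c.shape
(11, 37, 5)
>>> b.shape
(37, 5, 11)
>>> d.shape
(13, 11, 5)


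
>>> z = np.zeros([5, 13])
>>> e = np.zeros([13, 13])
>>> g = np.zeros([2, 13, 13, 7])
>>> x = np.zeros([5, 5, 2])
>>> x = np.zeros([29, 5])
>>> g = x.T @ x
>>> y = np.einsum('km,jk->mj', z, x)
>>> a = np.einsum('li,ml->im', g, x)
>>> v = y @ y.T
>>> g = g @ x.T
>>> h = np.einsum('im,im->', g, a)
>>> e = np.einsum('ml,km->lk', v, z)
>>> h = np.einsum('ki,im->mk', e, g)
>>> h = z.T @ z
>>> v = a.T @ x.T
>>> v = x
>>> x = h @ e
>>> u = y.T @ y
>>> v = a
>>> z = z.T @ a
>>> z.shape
(13, 29)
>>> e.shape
(13, 5)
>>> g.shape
(5, 29)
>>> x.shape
(13, 5)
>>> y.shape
(13, 29)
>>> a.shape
(5, 29)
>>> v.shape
(5, 29)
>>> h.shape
(13, 13)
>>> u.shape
(29, 29)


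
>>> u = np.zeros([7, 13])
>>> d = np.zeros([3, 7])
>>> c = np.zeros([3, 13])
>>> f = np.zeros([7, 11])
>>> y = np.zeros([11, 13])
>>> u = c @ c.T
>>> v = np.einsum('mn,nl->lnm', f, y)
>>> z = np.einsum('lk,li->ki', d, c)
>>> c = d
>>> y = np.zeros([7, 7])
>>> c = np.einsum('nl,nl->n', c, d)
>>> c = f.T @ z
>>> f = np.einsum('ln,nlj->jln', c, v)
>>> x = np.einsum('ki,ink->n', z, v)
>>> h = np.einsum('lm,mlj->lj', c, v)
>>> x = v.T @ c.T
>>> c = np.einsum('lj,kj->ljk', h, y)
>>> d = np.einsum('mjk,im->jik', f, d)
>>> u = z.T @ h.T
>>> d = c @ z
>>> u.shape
(13, 11)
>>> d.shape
(11, 7, 13)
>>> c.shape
(11, 7, 7)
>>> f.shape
(7, 11, 13)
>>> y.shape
(7, 7)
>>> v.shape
(13, 11, 7)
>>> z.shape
(7, 13)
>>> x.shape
(7, 11, 11)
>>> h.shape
(11, 7)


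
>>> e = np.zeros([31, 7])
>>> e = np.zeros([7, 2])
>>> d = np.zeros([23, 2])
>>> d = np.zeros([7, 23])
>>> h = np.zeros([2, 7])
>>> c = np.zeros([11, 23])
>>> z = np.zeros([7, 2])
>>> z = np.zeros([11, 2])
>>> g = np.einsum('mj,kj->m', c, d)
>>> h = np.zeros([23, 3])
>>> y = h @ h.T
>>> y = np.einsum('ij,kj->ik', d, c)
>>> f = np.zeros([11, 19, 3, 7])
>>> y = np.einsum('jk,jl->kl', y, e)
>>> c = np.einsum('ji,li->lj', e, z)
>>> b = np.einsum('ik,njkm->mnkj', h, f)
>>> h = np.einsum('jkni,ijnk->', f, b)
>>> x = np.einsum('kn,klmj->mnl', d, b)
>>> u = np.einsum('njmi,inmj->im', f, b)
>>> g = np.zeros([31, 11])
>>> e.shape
(7, 2)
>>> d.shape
(7, 23)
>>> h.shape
()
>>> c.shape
(11, 7)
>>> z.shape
(11, 2)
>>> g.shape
(31, 11)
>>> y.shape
(11, 2)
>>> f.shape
(11, 19, 3, 7)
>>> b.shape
(7, 11, 3, 19)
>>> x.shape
(3, 23, 11)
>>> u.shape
(7, 3)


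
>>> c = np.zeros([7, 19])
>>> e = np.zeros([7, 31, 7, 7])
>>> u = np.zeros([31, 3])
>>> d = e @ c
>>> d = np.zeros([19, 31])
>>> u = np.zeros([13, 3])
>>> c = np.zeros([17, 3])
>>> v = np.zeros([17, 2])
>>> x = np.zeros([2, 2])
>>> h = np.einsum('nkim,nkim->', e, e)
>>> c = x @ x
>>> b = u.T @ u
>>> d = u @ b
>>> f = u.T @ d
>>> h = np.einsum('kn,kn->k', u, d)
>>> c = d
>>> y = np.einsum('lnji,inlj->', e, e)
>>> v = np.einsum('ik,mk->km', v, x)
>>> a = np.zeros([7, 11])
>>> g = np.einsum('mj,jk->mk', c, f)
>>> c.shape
(13, 3)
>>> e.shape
(7, 31, 7, 7)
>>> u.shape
(13, 3)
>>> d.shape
(13, 3)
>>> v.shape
(2, 2)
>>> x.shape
(2, 2)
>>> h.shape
(13,)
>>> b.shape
(3, 3)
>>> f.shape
(3, 3)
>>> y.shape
()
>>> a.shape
(7, 11)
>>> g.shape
(13, 3)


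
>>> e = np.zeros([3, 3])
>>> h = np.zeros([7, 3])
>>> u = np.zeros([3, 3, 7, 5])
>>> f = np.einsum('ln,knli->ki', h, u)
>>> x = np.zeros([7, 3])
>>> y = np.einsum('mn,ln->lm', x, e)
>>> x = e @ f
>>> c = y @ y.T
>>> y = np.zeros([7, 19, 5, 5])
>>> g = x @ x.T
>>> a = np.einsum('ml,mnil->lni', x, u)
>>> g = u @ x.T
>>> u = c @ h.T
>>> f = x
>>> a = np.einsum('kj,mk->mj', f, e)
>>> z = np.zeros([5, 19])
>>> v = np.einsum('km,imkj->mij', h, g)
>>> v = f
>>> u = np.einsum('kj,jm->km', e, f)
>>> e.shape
(3, 3)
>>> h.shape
(7, 3)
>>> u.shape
(3, 5)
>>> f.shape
(3, 5)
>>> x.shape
(3, 5)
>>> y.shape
(7, 19, 5, 5)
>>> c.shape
(3, 3)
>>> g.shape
(3, 3, 7, 3)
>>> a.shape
(3, 5)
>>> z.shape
(5, 19)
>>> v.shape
(3, 5)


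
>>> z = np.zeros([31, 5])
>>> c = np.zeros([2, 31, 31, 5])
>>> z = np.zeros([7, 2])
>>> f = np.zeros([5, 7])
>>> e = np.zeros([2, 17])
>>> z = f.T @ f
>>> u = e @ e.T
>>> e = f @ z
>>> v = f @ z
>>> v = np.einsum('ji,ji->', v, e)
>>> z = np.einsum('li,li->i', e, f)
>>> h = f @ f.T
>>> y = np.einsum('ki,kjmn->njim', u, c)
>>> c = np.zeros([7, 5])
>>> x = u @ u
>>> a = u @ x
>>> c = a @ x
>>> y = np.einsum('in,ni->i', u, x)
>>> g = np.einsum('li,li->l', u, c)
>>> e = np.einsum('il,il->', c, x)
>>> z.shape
(7,)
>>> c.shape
(2, 2)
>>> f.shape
(5, 7)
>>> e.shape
()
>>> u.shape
(2, 2)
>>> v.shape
()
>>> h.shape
(5, 5)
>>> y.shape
(2,)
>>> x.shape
(2, 2)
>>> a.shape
(2, 2)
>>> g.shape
(2,)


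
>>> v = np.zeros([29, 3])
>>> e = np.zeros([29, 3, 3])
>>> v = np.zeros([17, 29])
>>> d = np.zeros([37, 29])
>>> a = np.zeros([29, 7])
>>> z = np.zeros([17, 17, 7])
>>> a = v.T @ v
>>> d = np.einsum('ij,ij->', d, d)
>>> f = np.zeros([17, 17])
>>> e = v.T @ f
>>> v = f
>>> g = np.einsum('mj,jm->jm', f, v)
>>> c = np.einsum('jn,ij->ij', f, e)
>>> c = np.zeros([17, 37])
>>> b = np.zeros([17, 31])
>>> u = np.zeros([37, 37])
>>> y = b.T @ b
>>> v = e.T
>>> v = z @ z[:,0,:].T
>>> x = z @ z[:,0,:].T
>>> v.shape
(17, 17, 17)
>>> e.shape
(29, 17)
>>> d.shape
()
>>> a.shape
(29, 29)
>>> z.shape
(17, 17, 7)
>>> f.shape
(17, 17)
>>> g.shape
(17, 17)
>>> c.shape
(17, 37)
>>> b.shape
(17, 31)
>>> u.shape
(37, 37)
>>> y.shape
(31, 31)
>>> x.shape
(17, 17, 17)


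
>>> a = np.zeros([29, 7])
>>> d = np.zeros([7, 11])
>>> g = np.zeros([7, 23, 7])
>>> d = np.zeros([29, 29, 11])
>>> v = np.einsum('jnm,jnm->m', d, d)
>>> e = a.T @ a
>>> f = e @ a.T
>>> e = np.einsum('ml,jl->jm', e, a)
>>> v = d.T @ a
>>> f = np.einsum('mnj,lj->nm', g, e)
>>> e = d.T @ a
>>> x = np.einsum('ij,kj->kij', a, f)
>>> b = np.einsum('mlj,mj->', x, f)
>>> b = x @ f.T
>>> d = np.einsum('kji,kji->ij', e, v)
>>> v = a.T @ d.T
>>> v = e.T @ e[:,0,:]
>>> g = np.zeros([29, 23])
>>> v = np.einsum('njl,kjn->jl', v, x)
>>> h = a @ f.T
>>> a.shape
(29, 7)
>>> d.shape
(7, 29)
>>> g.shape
(29, 23)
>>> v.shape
(29, 7)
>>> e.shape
(11, 29, 7)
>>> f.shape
(23, 7)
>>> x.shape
(23, 29, 7)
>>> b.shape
(23, 29, 23)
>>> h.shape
(29, 23)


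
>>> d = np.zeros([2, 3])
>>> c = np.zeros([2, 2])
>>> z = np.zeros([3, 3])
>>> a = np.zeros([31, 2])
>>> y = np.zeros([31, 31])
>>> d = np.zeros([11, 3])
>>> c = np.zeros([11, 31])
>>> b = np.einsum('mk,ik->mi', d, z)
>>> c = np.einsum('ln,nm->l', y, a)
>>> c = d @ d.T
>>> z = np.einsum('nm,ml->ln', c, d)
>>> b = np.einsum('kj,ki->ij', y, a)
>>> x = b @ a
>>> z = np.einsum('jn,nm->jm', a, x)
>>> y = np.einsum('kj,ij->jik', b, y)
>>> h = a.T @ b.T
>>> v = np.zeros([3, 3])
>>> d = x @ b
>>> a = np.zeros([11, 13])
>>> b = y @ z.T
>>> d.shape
(2, 31)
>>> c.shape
(11, 11)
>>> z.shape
(31, 2)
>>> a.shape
(11, 13)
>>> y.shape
(31, 31, 2)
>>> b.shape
(31, 31, 31)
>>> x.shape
(2, 2)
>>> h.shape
(2, 2)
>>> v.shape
(3, 3)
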